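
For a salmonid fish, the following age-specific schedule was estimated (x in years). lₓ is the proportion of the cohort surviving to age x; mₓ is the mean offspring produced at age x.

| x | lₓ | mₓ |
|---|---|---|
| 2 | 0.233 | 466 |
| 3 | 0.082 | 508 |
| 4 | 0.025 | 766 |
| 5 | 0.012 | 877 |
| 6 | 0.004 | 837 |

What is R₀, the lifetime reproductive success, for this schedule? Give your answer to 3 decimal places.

R₀ = Σ lₓ mₓ:
  age 2: 0.233 × 466 = 108.5780
  age 3: 0.082 × 508 = 41.6560
  age 4: 0.025 × 766 = 19.1500
  age 5: 0.012 × 877 = 10.5240
  age 6: 0.004 × 837 = 3.3480
R₀ = 108.5780 + 41.6560 + 19.1500 + 10.5240 + 3.3480 = 183.2560

183.256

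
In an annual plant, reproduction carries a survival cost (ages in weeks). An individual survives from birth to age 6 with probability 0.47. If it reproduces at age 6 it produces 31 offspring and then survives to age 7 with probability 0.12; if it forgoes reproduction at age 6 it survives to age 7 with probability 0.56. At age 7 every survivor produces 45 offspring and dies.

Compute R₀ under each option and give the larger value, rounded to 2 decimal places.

17.11

breed at age 6: R₀ = 0.47 × (31 + 0.12 × 45) = 0.47 × 36.4000 = 17.1080
delay to age 7: R₀ = 0.47 × (0.56 × 45) = 0.47 × 25.2000 = 11.8440
Higher: breed at age 6 (17.1080).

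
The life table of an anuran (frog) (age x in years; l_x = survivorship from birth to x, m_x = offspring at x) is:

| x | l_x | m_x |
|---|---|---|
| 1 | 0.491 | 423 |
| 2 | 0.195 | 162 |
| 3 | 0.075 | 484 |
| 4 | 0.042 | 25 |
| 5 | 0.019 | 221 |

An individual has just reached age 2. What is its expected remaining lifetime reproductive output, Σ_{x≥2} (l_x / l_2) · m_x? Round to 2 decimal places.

l_2 = 0.195. Conditional survival from age 2 to x is l_x / l_2.
  x=2: (0.195/0.195) × 162 = 162.0000
  x=3: (0.075/0.195) × 484 = 186.1538
  x=4: (0.042/0.195) × 25 = 5.3846
  x=5: (0.019/0.195) × 221 = 21.5333
Sum = 162.0000 + 186.1538 + 5.3846 + 21.5333 = 375.0718

375.07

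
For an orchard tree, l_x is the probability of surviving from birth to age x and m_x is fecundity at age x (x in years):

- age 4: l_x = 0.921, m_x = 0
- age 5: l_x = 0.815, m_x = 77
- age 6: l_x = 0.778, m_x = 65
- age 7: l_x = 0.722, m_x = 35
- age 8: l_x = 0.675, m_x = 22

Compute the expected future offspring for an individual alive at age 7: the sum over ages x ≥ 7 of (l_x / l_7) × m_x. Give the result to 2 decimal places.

55.57

l_7 = 0.722. Conditional survival from age 7 to x is l_x / l_7.
  x=7: (0.722/0.722) × 35 = 35.0000
  x=8: (0.675/0.722) × 22 = 20.5679
Sum = 35.0000 + 20.5679 = 55.5679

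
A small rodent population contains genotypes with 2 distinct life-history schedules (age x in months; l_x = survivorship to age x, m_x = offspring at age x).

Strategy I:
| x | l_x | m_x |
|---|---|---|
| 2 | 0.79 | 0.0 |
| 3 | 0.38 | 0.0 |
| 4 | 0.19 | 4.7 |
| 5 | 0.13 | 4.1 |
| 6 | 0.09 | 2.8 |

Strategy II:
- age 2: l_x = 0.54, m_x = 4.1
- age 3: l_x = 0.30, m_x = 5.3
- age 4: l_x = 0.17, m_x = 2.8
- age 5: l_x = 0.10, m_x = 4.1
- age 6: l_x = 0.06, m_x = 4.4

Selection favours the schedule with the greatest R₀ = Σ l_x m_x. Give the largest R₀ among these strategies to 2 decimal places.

Strategy I: R₀ = 0.79×0.0 + 0.38×0.0 + 0.19×4.7 + 0.13×4.1 + 0.09×2.8 = 1.6780
Strategy II: R₀ = 0.54×4.1 + 0.30×5.3 + 0.17×2.8 + 0.10×4.1 + 0.06×4.4 = 4.9540
Highest R₀: strategy II with 4.9540.

4.95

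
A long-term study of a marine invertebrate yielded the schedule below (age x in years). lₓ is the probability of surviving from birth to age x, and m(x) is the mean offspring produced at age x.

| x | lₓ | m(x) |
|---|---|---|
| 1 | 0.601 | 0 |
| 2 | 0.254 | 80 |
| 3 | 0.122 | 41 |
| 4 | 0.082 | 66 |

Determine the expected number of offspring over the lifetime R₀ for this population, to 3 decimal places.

R₀ = Σ lₓ m(x):
  age 1: 0.601 × 0 = 0.0000
  age 2: 0.254 × 80 = 20.3200
  age 3: 0.122 × 41 = 5.0020
  age 4: 0.082 × 66 = 5.4120
R₀ = 0.0000 + 20.3200 + 5.0020 + 5.4120 = 30.7340

30.734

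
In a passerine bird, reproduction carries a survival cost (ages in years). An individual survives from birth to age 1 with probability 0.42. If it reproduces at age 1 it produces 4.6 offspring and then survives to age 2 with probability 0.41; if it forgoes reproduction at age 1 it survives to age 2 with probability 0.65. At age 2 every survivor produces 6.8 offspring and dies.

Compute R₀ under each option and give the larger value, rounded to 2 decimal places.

3.10

breed at age 1: R₀ = 0.42 × (4.6 + 0.41 × 6.8) = 0.42 × 7.3880 = 3.1030
delay to age 2: R₀ = 0.42 × (0.65 × 6.8) = 0.42 × 4.4200 = 1.8564
Higher: breed at age 1 (3.1030).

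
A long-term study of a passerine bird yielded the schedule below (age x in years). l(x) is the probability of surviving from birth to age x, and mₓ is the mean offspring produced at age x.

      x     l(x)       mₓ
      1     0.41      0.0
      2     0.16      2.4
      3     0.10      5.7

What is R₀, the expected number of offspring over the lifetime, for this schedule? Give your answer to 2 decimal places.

R₀ = Σ l(x) mₓ:
  age 1: 0.41 × 0.0 = 0.0000
  age 2: 0.16 × 2.4 = 0.3840
  age 3: 0.10 × 5.7 = 0.5700
R₀ = 0.0000 + 0.3840 + 0.5700 = 0.9540

0.95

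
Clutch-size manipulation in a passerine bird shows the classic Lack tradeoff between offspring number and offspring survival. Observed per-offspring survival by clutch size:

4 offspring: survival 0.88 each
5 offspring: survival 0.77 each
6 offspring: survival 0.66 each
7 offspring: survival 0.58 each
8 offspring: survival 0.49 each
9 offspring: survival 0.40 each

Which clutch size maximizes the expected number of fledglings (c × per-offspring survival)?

Expected fledglings = c × s(c):
  c=4: 4 × 0.88 = 3.520
  c=5: 5 × 0.77 = 3.850
  c=6: 6 × 0.66 = 3.960
  c=7: 7 × 0.58 = 4.060
  c=8: 8 × 0.49 = 3.920
  c=9: 9 × 0.40 = 3.600
Maximum at c = 7 (4.060 fledglings).

7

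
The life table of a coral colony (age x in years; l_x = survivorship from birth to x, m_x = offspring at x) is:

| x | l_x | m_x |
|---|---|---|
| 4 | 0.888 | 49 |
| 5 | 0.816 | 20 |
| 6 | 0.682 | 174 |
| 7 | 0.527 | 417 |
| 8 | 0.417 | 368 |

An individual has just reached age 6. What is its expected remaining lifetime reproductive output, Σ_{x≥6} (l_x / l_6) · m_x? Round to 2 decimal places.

l_6 = 0.682. Conditional survival from age 6 to x is l_x / l_6.
  x=6: (0.682/0.682) × 174 = 174.0000
  x=7: (0.527/0.682) × 417 = 322.2273
  x=8: (0.417/0.682) × 368 = 225.0088
Sum = 174.0000 + 322.2273 + 225.0088 = 721.2361

721.24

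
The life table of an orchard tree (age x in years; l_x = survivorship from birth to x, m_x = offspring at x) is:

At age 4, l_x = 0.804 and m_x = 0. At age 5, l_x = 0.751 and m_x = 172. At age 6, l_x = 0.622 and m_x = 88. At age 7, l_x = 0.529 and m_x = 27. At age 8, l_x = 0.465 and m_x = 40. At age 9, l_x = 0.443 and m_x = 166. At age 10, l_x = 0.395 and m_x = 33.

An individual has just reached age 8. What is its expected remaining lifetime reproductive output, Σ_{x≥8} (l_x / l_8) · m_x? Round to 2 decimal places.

226.18

l_8 = 0.465. Conditional survival from age 8 to x is l_x / l_8.
  x=8: (0.465/0.465) × 40 = 40.0000
  x=9: (0.443/0.465) × 166 = 158.1462
  x=10: (0.395/0.465) × 33 = 28.0323
Sum = 40.0000 + 158.1462 + 28.0323 = 226.1785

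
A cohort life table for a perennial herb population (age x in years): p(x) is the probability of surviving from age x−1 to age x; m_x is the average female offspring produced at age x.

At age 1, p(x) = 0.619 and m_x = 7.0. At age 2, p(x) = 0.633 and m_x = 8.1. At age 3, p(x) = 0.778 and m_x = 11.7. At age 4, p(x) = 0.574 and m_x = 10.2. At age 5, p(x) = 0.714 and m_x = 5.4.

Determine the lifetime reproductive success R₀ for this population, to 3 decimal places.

13.533

Survivorship from birth: l_x = p_1·p_2·…·p_x.
  l_1 = 0.61900
  l_2 = 0.39183
  l_3 = 0.30484
  l_4 = 0.17498
  l_5 = 0.12493
R₀ = Σ l_x m_x:
  age 1: 0.61900 × 7.0 = 4.3330
  age 2: 0.39183 × 8.1 = 3.1738
  age 3: 0.30484 × 11.7 = 3.5666
  age 4: 0.17498 × 10.2 = 1.7848
  age 5: 0.12493 × 5.4 = 0.6746
R₀ = 4.3330 + 3.1738 + 3.5666 + 1.7848 + 0.6746 = 13.5329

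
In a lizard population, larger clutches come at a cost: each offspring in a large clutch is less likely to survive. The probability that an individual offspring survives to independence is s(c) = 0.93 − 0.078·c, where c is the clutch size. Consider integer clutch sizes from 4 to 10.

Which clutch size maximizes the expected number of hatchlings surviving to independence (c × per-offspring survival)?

Expected hatchlings surviving to independence = c × s(c):
  c=4: 4 × 0.618 = 2.472
  c=5: 5 × 0.540 = 2.700
  c=6: 6 × 0.462 = 2.772
  c=7: 7 × 0.384 = 2.688
  c=8: 8 × 0.306 = 2.448
  c=9: 9 × 0.228 = 2.052
  c=10: 10 × 0.150 = 1.500
Maximum at c = 6 (2.772 hatchlings surviving to independence).

6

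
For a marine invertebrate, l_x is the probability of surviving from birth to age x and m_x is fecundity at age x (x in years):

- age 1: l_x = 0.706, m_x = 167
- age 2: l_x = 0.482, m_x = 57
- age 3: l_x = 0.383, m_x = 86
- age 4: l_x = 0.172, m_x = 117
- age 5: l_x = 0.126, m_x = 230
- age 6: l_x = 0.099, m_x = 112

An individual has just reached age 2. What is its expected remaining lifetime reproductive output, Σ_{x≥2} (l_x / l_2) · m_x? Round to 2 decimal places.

250.22

l_2 = 0.482. Conditional survival from age 2 to x is l_x / l_2.
  x=2: (0.482/0.482) × 57 = 57.0000
  x=3: (0.383/0.482) × 86 = 68.3361
  x=4: (0.172/0.482) × 117 = 41.7510
  x=5: (0.126/0.482) × 230 = 60.1245
  x=6: (0.099/0.482) × 112 = 23.0041
Sum = 57.0000 + 68.3361 + 41.7510 + 60.1245 + 23.0041 = 250.2158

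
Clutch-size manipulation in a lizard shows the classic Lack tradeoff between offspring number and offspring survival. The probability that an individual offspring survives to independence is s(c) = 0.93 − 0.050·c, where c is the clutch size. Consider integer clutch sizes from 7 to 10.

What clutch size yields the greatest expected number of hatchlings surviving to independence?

Expected hatchlings surviving to independence = c × s(c):
  c=7: 7 × 0.580 = 4.060
  c=8: 8 × 0.530 = 4.240
  c=9: 9 × 0.480 = 4.320
  c=10: 10 × 0.430 = 4.300
Maximum at c = 9 (4.320 hatchlings surviving to independence).

9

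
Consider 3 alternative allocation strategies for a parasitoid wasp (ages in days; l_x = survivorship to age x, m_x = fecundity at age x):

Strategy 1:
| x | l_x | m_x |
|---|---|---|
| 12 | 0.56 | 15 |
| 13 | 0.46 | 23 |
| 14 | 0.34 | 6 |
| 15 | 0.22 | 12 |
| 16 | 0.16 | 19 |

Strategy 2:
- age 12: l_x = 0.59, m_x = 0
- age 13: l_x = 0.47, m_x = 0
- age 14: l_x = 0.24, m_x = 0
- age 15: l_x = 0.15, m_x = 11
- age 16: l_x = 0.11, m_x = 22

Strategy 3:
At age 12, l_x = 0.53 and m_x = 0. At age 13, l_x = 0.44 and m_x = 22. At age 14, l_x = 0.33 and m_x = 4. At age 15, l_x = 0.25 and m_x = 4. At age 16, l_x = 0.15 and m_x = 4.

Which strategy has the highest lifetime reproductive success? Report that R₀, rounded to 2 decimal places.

Strategy 1: R₀ = 0.56×15 + 0.46×23 + 0.34×6 + 0.22×12 + 0.16×19 = 26.7000
Strategy 2: R₀ = 0.59×0 + 0.47×0 + 0.24×0 + 0.15×11 + 0.11×22 = 4.0700
Strategy 3: R₀ = 0.53×0 + 0.44×22 + 0.33×4 + 0.25×4 + 0.15×4 = 12.6000
Highest R₀: strategy 1 with 26.7000.

26.70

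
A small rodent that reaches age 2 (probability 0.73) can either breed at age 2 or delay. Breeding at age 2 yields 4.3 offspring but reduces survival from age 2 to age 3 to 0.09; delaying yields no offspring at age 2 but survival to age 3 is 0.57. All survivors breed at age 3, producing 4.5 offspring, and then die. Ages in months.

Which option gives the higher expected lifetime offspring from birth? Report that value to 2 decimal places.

breed at age 2: R₀ = 0.73 × (4.3 + 0.09 × 4.5) = 0.73 × 4.7050 = 3.4346
delay to age 3: R₀ = 0.73 × (0.57 × 4.5) = 0.73 × 2.5650 = 1.8724
Higher: breed at age 2 (3.4346).

3.43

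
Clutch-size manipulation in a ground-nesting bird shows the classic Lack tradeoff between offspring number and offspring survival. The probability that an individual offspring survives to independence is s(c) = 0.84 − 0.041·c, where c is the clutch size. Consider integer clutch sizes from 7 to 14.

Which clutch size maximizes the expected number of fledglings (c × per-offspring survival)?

Expected fledglings = c × s(c):
  c=7: 7 × 0.553 = 3.871
  c=8: 8 × 0.512 = 4.096
  c=9: 9 × 0.471 = 4.239
  c=10: 10 × 0.430 = 4.300
  c=11: 11 × 0.389 = 4.279
  c=12: 12 × 0.348 = 4.176
  c=13: 13 × 0.307 = 3.991
  c=14: 14 × 0.266 = 3.724
Maximum at c = 10 (4.300 fledglings).

10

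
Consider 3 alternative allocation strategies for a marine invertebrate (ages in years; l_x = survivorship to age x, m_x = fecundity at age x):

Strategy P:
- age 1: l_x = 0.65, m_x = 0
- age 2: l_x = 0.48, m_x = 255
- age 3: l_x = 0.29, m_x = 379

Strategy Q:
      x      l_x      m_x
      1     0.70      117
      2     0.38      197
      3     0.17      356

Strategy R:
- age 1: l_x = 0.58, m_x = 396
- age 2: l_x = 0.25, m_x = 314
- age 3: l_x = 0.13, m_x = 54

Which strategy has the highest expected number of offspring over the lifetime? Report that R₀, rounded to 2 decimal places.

315.20

Strategy P: R₀ = 0.65×0 + 0.48×255 + 0.29×379 = 232.3100
Strategy Q: R₀ = 0.70×117 + 0.38×197 + 0.17×356 = 217.2800
Strategy R: R₀ = 0.58×396 + 0.25×314 + 0.13×54 = 315.2000
Highest R₀: strategy R with 315.2000.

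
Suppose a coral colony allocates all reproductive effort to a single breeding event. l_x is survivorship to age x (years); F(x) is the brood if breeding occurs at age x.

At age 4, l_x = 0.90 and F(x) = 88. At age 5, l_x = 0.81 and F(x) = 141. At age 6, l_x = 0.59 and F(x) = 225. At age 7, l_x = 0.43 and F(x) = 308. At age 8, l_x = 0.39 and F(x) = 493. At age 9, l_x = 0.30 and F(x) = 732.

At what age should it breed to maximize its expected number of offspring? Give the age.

9

Expected offspring if breeding at age x = l_x × F(x):
  age 4: 0.90 × 88 = 79.200
  age 5: 0.81 × 141 = 114.210
  age 6: 0.59 × 225 = 132.750
  age 7: 0.43 × 308 = 132.440
  age 8: 0.39 × 493 = 192.270
  age 9: 0.30 × 732 = 219.600
Maximum at age 9 (219.600).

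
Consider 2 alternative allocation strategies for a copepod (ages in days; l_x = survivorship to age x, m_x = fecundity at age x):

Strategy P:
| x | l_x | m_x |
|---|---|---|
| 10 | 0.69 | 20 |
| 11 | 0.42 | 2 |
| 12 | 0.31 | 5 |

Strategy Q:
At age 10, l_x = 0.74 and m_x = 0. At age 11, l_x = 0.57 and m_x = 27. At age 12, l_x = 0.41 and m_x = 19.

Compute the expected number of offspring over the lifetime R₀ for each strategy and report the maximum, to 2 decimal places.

23.18

Strategy P: R₀ = 0.69×20 + 0.42×2 + 0.31×5 = 16.1900
Strategy Q: R₀ = 0.74×0 + 0.57×27 + 0.41×19 = 23.1800
Highest R₀: strategy Q with 23.1800.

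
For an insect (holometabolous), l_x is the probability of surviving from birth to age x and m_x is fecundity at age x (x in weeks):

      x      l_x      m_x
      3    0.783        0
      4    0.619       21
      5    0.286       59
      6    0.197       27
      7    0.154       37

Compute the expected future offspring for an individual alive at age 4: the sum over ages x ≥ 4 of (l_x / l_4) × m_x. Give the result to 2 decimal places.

l_4 = 0.619. Conditional survival from age 4 to x is l_x / l_4.
  x=4: (0.619/0.619) × 21 = 21.0000
  x=5: (0.286/0.619) × 59 = 27.2601
  x=6: (0.197/0.619) × 27 = 8.5929
  x=7: (0.154/0.619) × 37 = 9.2052
Sum = 21.0000 + 27.2601 + 8.5929 + 9.2052 = 66.0582

66.06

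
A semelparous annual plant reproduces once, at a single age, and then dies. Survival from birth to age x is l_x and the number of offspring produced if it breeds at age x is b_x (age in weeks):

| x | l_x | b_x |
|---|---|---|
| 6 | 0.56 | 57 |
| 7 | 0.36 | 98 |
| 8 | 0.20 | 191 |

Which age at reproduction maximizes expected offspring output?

Expected offspring if breeding at age x = l_x × b_x:
  age 6: 0.56 × 57 = 31.920
  age 7: 0.36 × 98 = 35.280
  age 8: 0.20 × 191 = 38.200
Maximum at age 8 (38.200).

8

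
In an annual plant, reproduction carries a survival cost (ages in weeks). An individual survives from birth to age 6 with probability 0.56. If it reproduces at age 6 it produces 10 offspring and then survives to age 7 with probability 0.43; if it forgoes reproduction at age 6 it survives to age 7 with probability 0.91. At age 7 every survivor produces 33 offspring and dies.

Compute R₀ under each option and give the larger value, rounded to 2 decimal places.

breed at age 6: R₀ = 0.56 × (10 + 0.43 × 33) = 0.56 × 24.1900 = 13.5464
delay to age 7: R₀ = 0.56 × (0.91 × 33) = 0.56 × 30.0300 = 16.8168
Higher: delay to age 7 (16.8168).

16.82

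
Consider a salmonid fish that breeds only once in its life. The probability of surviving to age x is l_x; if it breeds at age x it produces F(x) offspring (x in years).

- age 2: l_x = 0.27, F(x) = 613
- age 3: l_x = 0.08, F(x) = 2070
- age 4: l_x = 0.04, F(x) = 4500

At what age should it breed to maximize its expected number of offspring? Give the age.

Expected offspring if breeding at age x = l_x × F(x):
  age 2: 0.27 × 613 = 165.510
  age 3: 0.08 × 2070 = 165.600
  age 4: 0.04 × 4500 = 180.000
Maximum at age 4 (180.000).

4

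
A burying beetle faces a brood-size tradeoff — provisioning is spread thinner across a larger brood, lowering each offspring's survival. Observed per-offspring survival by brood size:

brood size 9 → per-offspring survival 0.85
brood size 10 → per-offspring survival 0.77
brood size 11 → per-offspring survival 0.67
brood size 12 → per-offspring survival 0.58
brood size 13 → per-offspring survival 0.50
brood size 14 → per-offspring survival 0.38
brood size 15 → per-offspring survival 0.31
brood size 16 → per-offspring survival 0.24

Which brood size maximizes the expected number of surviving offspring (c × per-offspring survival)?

10

Expected surviving offspring = c × s(c):
  c=9: 9 × 0.85 = 7.650
  c=10: 10 × 0.77 = 7.700
  c=11: 11 × 0.67 = 7.370
  c=12: 12 × 0.58 = 6.960
  c=13: 13 × 0.50 = 6.500
  c=14: 14 × 0.38 = 5.320
  c=15: 15 × 0.31 = 4.650
  c=16: 16 × 0.24 = 3.840
Maximum at c = 10 (7.700 surviving offspring).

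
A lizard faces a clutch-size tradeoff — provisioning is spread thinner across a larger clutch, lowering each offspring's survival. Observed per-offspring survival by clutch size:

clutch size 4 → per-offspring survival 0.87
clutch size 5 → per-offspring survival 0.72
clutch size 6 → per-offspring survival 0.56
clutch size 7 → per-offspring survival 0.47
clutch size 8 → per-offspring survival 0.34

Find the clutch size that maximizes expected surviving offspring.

Expected surviving offspring = c × s(c):
  c=4: 4 × 0.87 = 3.480
  c=5: 5 × 0.72 = 3.600
  c=6: 6 × 0.56 = 3.360
  c=7: 7 × 0.47 = 3.290
  c=8: 8 × 0.34 = 2.720
Maximum at c = 5 (3.600 surviving offspring).

5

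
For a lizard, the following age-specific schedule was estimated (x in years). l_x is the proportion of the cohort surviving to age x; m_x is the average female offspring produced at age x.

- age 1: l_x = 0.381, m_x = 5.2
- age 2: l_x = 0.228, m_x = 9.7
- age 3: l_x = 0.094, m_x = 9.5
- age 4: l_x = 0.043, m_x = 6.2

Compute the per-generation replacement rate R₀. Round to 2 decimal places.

R₀ = Σ l_x m_x:
  age 1: 0.381 × 5.2 = 1.9812
  age 2: 0.228 × 9.7 = 2.2116
  age 3: 0.094 × 9.5 = 0.8930
  age 4: 0.043 × 6.2 = 0.2666
R₀ = 1.9812 + 2.2116 + 0.8930 + 0.2666 = 5.3524

5.35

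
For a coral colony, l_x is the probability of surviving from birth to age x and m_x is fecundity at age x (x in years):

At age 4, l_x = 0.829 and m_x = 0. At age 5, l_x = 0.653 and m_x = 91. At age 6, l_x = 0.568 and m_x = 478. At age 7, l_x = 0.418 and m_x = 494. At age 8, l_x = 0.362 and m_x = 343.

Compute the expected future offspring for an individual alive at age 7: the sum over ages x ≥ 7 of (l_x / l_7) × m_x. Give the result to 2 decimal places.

791.05

l_7 = 0.418. Conditional survival from age 7 to x is l_x / l_7.
  x=7: (0.418/0.418) × 494 = 494.0000
  x=8: (0.362/0.418) × 343 = 297.0478
Sum = 494.0000 + 297.0478 = 791.0478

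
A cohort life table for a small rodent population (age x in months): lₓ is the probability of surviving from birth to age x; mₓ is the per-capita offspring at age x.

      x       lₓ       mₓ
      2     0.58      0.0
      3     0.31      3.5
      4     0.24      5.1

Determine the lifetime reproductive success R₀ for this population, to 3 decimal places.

R₀ = Σ lₓ mₓ:
  age 2: 0.58 × 0.0 = 0.0000
  age 3: 0.31 × 3.5 = 1.0850
  age 4: 0.24 × 5.1 = 1.2240
R₀ = 0.0000 + 1.0850 + 1.2240 = 2.3090

2.309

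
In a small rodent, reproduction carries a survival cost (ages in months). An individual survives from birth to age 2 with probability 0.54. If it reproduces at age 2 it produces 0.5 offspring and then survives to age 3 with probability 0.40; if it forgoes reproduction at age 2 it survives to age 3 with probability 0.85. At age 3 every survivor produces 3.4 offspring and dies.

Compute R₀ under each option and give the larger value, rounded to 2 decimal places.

1.56

breed at age 2: R₀ = 0.54 × (0.5 + 0.40 × 3.4) = 0.54 × 1.8600 = 1.0044
delay to age 3: R₀ = 0.54 × (0.85 × 3.4) = 0.54 × 2.8900 = 1.5606
Higher: delay to age 3 (1.5606).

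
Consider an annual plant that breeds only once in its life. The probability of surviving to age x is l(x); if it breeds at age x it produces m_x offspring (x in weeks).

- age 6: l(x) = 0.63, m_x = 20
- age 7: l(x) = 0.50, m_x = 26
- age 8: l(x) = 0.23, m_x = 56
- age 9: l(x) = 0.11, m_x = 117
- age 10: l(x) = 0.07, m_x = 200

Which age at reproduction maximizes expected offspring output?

Expected offspring if breeding at age x = l(x) × m_x:
  age 6: 0.63 × 20 = 12.600
  age 7: 0.50 × 26 = 13.000
  age 8: 0.23 × 56 = 12.880
  age 9: 0.11 × 117 = 12.870
  age 10: 0.07 × 200 = 14.000
Maximum at age 10 (14.000).

10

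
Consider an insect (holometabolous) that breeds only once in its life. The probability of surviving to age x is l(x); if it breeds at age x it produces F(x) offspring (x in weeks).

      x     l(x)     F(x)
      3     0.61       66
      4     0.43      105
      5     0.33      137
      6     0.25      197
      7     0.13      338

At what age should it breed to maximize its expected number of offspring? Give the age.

6

Expected offspring if breeding at age x = l(x) × F(x):
  age 3: 0.61 × 66 = 40.260
  age 4: 0.43 × 105 = 45.150
  age 5: 0.33 × 137 = 45.210
  age 6: 0.25 × 197 = 49.250
  age 7: 0.13 × 338 = 43.940
Maximum at age 6 (49.250).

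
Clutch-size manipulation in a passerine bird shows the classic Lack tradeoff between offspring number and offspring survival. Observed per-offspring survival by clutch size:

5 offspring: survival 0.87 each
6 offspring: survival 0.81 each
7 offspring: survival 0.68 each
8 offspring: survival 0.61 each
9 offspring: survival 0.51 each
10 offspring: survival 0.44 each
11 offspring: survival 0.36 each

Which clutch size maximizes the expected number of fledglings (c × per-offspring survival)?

Expected fledglings = c × s(c):
  c=5: 5 × 0.87 = 4.350
  c=6: 6 × 0.81 = 4.860
  c=7: 7 × 0.68 = 4.760
  c=8: 8 × 0.61 = 4.880
  c=9: 9 × 0.51 = 4.590
  c=10: 10 × 0.44 = 4.400
  c=11: 11 × 0.36 = 3.960
Maximum at c = 8 (4.880 fledglings).

8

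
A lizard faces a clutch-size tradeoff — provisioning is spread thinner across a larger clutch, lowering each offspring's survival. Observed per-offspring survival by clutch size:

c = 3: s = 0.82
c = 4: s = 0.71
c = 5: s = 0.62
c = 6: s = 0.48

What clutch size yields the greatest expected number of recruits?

Expected recruits = c × s(c):
  c=3: 3 × 0.82 = 2.460
  c=4: 4 × 0.71 = 2.840
  c=5: 5 × 0.62 = 3.100
  c=6: 6 × 0.48 = 2.880
Maximum at c = 5 (3.100 recruits).

5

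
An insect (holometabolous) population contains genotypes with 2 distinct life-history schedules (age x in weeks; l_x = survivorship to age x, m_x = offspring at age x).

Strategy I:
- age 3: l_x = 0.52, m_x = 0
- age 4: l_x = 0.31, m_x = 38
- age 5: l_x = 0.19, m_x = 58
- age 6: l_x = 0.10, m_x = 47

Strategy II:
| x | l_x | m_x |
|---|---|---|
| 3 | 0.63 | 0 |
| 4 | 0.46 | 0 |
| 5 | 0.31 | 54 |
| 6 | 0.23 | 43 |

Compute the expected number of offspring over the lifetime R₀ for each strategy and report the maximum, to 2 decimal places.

Strategy I: R₀ = 0.52×0 + 0.31×38 + 0.19×58 + 0.10×47 = 27.5000
Strategy II: R₀ = 0.63×0 + 0.46×0 + 0.31×54 + 0.23×43 = 26.6300
Highest R₀: strategy I with 27.5000.

27.50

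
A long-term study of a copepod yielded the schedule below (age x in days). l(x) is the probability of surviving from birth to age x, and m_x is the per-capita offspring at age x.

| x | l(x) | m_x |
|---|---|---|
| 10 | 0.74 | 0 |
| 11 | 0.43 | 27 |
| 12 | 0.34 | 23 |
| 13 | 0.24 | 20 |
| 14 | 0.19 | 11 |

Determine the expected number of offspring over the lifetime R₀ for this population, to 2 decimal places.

26.32

R₀ = Σ l(x) m_x:
  age 10: 0.74 × 0 = 0.0000
  age 11: 0.43 × 27 = 11.6100
  age 12: 0.34 × 23 = 7.8200
  age 13: 0.24 × 20 = 4.8000
  age 14: 0.19 × 11 = 2.0900
R₀ = 0.0000 + 11.6100 + 7.8200 + 4.8000 + 2.0900 = 26.3200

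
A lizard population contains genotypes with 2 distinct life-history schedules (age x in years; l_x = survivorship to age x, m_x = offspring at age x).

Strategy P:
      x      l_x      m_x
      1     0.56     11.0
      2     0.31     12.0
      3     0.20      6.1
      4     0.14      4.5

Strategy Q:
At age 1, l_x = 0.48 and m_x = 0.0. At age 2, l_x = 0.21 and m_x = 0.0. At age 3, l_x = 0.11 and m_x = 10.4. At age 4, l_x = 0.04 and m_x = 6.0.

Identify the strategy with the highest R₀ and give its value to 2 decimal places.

11.73

Strategy P: R₀ = 0.56×11.0 + 0.31×12.0 + 0.20×6.1 + 0.14×4.5 = 11.7300
Strategy Q: R₀ = 0.48×0.0 + 0.21×0.0 + 0.11×10.4 + 0.04×6.0 = 1.3840
Highest R₀: strategy P with 11.7300.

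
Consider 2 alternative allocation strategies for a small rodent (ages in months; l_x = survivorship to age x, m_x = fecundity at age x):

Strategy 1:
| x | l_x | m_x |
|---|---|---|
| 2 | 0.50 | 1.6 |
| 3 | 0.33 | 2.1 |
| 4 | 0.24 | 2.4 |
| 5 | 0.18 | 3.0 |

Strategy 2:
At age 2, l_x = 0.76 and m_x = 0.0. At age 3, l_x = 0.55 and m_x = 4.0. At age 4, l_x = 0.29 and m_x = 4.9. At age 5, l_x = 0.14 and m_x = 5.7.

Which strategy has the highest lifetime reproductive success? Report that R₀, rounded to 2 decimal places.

Strategy 1: R₀ = 0.50×1.6 + 0.33×2.1 + 0.24×2.4 + 0.18×3.0 = 2.6090
Strategy 2: R₀ = 0.76×0.0 + 0.55×4.0 + 0.29×4.9 + 0.14×5.7 = 4.4190
Highest R₀: strategy 2 with 4.4190.

4.42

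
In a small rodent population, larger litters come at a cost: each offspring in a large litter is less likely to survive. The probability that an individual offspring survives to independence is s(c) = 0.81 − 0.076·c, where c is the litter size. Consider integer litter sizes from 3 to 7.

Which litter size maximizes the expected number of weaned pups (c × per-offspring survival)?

5

Expected weaned pups = c × s(c):
  c=3: 3 × 0.582 = 1.746
  c=4: 4 × 0.506 = 2.024
  c=5: 5 × 0.430 = 2.150
  c=6: 6 × 0.354 = 2.124
  c=7: 7 × 0.278 = 1.946
Maximum at c = 5 (2.150 weaned pups).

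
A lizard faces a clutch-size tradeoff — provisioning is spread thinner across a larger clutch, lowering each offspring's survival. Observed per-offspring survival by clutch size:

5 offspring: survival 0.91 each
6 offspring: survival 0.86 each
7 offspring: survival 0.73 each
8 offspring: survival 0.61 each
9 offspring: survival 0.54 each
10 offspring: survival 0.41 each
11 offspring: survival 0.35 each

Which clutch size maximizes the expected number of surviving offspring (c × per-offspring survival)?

6

Expected surviving offspring = c × s(c):
  c=5: 5 × 0.91 = 4.550
  c=6: 6 × 0.86 = 5.160
  c=7: 7 × 0.73 = 5.110
  c=8: 8 × 0.61 = 4.880
  c=9: 9 × 0.54 = 4.860
  c=10: 10 × 0.41 = 4.100
  c=11: 11 × 0.35 = 3.850
Maximum at c = 6 (5.160 surviving offspring).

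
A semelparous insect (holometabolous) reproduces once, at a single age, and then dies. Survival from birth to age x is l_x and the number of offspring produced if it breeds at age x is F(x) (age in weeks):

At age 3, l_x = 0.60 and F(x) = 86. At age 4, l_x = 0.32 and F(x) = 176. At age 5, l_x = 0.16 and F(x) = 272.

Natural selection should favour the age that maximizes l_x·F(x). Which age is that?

Expected offspring if breeding at age x = l_x × F(x):
  age 3: 0.60 × 86 = 51.600
  age 4: 0.32 × 176 = 56.320
  age 5: 0.16 × 272 = 43.520
Maximum at age 4 (56.320).

4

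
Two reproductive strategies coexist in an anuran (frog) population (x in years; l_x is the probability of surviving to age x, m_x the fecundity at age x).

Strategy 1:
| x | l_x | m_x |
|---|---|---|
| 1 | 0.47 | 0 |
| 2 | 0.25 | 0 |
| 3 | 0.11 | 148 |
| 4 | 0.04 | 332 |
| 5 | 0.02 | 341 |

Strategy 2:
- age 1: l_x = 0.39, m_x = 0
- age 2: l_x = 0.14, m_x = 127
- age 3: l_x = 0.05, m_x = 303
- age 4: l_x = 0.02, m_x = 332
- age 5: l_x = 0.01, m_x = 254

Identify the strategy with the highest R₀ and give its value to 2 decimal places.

42.11

Strategy 1: R₀ = 0.47×0 + 0.25×0 + 0.11×148 + 0.04×332 + 0.02×341 = 36.3800
Strategy 2: R₀ = 0.39×0 + 0.14×127 + 0.05×303 + 0.02×332 + 0.01×254 = 42.1100
Highest R₀: strategy 2 with 42.1100.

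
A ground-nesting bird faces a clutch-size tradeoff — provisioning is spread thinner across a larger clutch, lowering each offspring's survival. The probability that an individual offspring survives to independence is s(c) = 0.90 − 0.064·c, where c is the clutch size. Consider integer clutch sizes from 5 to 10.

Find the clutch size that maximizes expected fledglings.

Expected fledglings = c × s(c):
  c=5: 5 × 0.580 = 2.900
  c=6: 6 × 0.516 = 3.096
  c=7: 7 × 0.452 = 3.164
  c=8: 8 × 0.388 = 3.104
  c=9: 9 × 0.324 = 2.916
  c=10: 10 × 0.260 = 2.600
Maximum at c = 7 (3.164 fledglings).

7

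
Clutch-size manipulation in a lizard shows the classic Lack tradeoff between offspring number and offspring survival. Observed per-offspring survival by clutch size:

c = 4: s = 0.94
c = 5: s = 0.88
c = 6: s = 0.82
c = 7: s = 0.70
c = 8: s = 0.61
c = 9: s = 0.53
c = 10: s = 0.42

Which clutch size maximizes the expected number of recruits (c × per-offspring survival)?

Expected recruits = c × s(c):
  c=4: 4 × 0.94 = 3.760
  c=5: 5 × 0.88 = 4.400
  c=6: 6 × 0.82 = 4.920
  c=7: 7 × 0.70 = 4.900
  c=8: 8 × 0.61 = 4.880
  c=9: 9 × 0.53 = 4.770
  c=10: 10 × 0.42 = 4.200
Maximum at c = 6 (4.920 recruits).

6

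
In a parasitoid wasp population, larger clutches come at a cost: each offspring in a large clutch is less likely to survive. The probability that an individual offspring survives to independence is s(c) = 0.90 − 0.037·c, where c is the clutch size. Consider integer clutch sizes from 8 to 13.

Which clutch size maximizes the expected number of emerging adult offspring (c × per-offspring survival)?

12

Expected emerging adult offspring = c × s(c):
  c=8: 8 × 0.604 = 4.832
  c=9: 9 × 0.567 = 5.103
  c=10: 10 × 0.530 = 5.300
  c=11: 11 × 0.493 = 5.423
  c=12: 12 × 0.456 = 5.472
  c=13: 13 × 0.419 = 5.447
Maximum at c = 12 (5.472 emerging adult offspring).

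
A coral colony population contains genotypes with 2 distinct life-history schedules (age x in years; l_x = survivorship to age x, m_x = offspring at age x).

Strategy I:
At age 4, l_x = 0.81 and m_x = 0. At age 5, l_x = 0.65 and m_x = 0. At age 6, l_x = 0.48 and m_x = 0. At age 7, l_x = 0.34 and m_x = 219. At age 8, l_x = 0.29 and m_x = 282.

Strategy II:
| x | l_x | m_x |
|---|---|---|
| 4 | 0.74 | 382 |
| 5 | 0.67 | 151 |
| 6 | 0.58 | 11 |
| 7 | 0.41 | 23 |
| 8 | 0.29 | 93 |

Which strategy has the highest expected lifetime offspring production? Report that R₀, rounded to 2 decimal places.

426.63

Strategy I: R₀ = 0.81×0 + 0.65×0 + 0.48×0 + 0.34×219 + 0.29×282 = 156.2400
Strategy II: R₀ = 0.74×382 + 0.67×151 + 0.58×11 + 0.41×23 + 0.29×93 = 426.6300
Highest R₀: strategy II with 426.6300.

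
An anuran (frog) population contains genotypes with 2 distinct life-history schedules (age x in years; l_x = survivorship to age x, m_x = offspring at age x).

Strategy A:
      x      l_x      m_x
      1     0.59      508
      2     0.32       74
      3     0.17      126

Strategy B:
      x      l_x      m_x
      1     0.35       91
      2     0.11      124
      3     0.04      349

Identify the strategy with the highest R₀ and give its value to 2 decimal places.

Strategy A: R₀ = 0.59×508 + 0.32×74 + 0.17×126 = 344.8200
Strategy B: R₀ = 0.35×91 + 0.11×124 + 0.04×349 = 59.4500
Highest R₀: strategy A with 344.8200.

344.82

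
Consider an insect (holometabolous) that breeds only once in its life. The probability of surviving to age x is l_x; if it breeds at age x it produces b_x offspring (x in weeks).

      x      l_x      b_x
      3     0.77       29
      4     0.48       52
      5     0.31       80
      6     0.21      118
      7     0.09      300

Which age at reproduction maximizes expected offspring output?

7

Expected offspring if breeding at age x = l_x × b_x:
  age 3: 0.77 × 29 = 22.330
  age 4: 0.48 × 52 = 24.960
  age 5: 0.31 × 80 = 24.800
  age 6: 0.21 × 118 = 24.780
  age 7: 0.09 × 300 = 27.000
Maximum at age 7 (27.000).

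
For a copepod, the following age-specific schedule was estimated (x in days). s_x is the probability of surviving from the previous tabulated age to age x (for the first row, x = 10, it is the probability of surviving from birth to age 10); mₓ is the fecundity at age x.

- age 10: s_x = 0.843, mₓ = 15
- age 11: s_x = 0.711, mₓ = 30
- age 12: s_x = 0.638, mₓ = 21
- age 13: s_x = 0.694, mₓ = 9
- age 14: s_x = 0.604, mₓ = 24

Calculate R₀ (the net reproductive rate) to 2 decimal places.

44.89

Survivorship from birth: l_x = s_10·s_11·…·s_x.
  l_10 = 0.84300
  l_11 = 0.59937
  l_12 = 0.38240
  l_13 = 0.26539
  l_14 = 0.16029
R₀ = Σ l_x mₓ:
  age 10: 0.84300 × 15 = 12.6450
  age 11: 0.59937 × 30 = 17.9811
  age 12: 0.38240 × 21 = 8.0304
  age 13: 0.26539 × 9 = 2.3885
  age 14: 0.16029 × 24 = 3.8470
R₀ = 12.6450 + 17.9811 + 8.0304 + 2.3885 + 3.8470 = 44.8920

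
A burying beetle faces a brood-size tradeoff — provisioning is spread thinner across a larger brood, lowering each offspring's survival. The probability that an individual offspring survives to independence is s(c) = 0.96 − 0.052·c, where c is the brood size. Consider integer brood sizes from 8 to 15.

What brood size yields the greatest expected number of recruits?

Expected recruits = c × s(c):
  c=8: 8 × 0.544 = 4.352
  c=9: 9 × 0.492 = 4.428
  c=10: 10 × 0.440 = 4.400
  c=11: 11 × 0.388 = 4.268
  c=12: 12 × 0.336 = 4.032
  c=13: 13 × 0.284 = 3.692
  c=14: 14 × 0.232 = 3.248
  c=15: 15 × 0.180 = 2.700
Maximum at c = 9 (4.428 recruits).

9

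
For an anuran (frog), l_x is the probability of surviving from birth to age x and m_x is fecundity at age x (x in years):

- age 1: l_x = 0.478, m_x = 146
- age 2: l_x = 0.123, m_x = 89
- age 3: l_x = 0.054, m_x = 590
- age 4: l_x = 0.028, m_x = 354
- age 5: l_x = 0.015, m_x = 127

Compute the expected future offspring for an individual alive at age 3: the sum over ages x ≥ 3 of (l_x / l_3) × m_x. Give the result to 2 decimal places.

l_3 = 0.054. Conditional survival from age 3 to x is l_x / l_3.
  x=3: (0.054/0.054) × 590 = 590.0000
  x=4: (0.028/0.054) × 354 = 183.5556
  x=5: (0.015/0.054) × 127 = 35.2778
Sum = 590.0000 + 183.5556 + 35.2778 = 808.8333

808.83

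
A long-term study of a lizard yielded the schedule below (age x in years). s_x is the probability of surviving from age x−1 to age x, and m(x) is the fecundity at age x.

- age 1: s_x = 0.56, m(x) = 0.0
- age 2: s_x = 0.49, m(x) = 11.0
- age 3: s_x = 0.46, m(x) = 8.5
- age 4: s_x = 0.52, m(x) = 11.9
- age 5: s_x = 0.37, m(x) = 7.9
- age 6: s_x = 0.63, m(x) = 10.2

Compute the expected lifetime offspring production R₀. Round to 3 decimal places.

Survivorship from birth: l_x = s_1·s_2·…·s_x.
  l_1 = 0.56000
  l_2 = 0.27440
  l_3 = 0.12622
  l_4 = 0.06564
  l_5 = 0.02429
  l_6 = 0.01530
R₀ = Σ l_x m(x):
  age 1: 0.56000 × 0.0 = 0.0000
  age 2: 0.27440 × 11.0 = 3.0184
  age 3: 0.12622 × 8.5 = 1.0729
  age 4: 0.06564 × 11.9 = 0.7811
  age 5: 0.02429 × 7.9 = 0.1919
  age 6: 0.01530 × 10.2 = 0.1561
R₀ = 0.0000 + 3.0184 + 1.0729 + 0.7811 + 0.1919 + 0.1561 = 5.2203

5.220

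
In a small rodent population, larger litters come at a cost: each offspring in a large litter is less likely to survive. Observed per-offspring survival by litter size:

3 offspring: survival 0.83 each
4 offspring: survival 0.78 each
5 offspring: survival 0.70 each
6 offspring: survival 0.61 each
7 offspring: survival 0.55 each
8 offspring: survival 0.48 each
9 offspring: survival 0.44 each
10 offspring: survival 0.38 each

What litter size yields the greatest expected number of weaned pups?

9

Expected weaned pups = c × s(c):
  c=3: 3 × 0.83 = 2.490
  c=4: 4 × 0.78 = 3.120
  c=5: 5 × 0.70 = 3.500
  c=6: 6 × 0.61 = 3.660
  c=7: 7 × 0.55 = 3.850
  c=8: 8 × 0.48 = 3.840
  c=9: 9 × 0.44 = 3.960
  c=10: 10 × 0.38 = 3.800
Maximum at c = 9 (3.960 weaned pups).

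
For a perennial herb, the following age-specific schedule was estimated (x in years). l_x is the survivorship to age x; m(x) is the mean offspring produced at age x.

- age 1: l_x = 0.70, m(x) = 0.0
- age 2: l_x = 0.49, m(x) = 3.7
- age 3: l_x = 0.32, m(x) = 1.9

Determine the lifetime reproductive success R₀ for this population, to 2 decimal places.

R₀ = Σ l_x m(x):
  age 1: 0.70 × 0.0 = 0.0000
  age 2: 0.49 × 3.7 = 1.8130
  age 3: 0.32 × 1.9 = 0.6080
R₀ = 0.0000 + 1.8130 + 0.6080 = 2.4210

2.42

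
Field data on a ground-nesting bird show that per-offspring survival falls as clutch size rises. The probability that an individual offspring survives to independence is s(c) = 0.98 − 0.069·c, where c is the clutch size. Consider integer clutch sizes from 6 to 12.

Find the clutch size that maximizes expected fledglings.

Expected fledglings = c × s(c):
  c=6: 6 × 0.566 = 3.396
  c=7: 7 × 0.497 = 3.479
  c=8: 8 × 0.428 = 3.424
  c=9: 9 × 0.359 = 3.231
  c=10: 10 × 0.290 = 2.900
  c=11: 11 × 0.221 = 2.431
  c=12: 12 × 0.152 = 1.824
Maximum at c = 7 (3.479 fledglings).

7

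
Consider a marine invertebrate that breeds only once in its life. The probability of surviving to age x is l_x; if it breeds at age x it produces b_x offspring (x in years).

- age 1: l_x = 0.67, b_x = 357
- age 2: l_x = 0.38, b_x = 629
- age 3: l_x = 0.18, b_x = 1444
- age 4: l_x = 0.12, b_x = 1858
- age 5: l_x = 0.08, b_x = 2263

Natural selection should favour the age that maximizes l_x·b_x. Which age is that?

Expected offspring if breeding at age x = l_x × b_x:
  age 1: 0.67 × 357 = 239.190
  age 2: 0.38 × 629 = 239.020
  age 3: 0.18 × 1444 = 259.920
  age 4: 0.12 × 1858 = 222.960
  age 5: 0.08 × 2263 = 181.040
Maximum at age 3 (259.920).

3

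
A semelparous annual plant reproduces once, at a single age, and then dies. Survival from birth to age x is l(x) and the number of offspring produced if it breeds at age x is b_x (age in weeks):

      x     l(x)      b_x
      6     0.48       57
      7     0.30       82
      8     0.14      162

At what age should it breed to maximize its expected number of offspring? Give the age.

6

Expected offspring if breeding at age x = l(x) × b_x:
  age 6: 0.48 × 57 = 27.360
  age 7: 0.30 × 82 = 24.600
  age 8: 0.14 × 162 = 22.680
Maximum at age 6 (27.360).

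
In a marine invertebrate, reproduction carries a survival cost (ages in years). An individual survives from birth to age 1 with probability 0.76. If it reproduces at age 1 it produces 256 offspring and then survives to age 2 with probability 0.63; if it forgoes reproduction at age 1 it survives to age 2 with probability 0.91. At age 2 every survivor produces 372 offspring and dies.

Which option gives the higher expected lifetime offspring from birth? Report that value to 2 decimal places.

372.67

breed at age 1: R₀ = 0.76 × (256 + 0.63 × 372) = 0.76 × 490.3600 = 372.6736
delay to age 2: R₀ = 0.76 × (0.91 × 372) = 0.76 × 338.5200 = 257.2752
Higher: breed at age 1 (372.6736).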